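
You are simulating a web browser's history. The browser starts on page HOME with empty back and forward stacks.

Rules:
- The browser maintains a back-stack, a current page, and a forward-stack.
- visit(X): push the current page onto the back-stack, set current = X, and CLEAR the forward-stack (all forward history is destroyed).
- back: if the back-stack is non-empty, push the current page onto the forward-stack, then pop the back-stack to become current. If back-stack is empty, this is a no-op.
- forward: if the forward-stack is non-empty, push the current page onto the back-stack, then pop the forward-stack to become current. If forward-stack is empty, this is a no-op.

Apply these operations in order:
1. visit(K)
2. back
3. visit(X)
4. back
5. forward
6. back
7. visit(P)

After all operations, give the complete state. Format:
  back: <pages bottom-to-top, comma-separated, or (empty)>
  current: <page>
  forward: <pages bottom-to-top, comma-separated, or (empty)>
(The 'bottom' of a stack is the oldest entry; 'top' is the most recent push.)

After 1 (visit(K)): cur=K back=1 fwd=0
After 2 (back): cur=HOME back=0 fwd=1
After 3 (visit(X)): cur=X back=1 fwd=0
After 4 (back): cur=HOME back=0 fwd=1
After 5 (forward): cur=X back=1 fwd=0
After 6 (back): cur=HOME back=0 fwd=1
After 7 (visit(P)): cur=P back=1 fwd=0

Answer: back: HOME
current: P
forward: (empty)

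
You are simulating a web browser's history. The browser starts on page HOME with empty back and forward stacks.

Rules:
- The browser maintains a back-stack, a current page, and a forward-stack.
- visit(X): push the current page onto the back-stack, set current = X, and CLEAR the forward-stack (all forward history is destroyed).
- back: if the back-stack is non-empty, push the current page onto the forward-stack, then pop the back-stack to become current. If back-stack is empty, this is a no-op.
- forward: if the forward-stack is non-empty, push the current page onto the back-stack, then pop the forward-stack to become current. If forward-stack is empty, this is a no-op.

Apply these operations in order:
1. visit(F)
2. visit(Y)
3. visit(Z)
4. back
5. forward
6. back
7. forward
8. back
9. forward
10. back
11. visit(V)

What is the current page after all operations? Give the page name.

Answer: V

Derivation:
After 1 (visit(F)): cur=F back=1 fwd=0
After 2 (visit(Y)): cur=Y back=2 fwd=0
After 3 (visit(Z)): cur=Z back=3 fwd=0
After 4 (back): cur=Y back=2 fwd=1
After 5 (forward): cur=Z back=3 fwd=0
After 6 (back): cur=Y back=2 fwd=1
After 7 (forward): cur=Z back=3 fwd=0
After 8 (back): cur=Y back=2 fwd=1
After 9 (forward): cur=Z back=3 fwd=0
After 10 (back): cur=Y back=2 fwd=1
After 11 (visit(V)): cur=V back=3 fwd=0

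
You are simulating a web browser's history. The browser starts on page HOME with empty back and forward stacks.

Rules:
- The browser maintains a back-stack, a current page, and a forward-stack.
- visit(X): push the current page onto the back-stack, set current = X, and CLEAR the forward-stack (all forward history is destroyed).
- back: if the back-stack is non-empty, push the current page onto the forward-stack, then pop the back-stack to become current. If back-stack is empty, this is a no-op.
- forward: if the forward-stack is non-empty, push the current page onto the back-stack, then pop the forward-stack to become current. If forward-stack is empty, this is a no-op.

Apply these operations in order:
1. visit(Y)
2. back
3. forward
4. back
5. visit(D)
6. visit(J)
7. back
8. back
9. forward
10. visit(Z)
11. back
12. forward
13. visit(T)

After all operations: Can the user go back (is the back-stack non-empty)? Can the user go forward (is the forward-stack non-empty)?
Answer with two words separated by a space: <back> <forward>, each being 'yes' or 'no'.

After 1 (visit(Y)): cur=Y back=1 fwd=0
After 2 (back): cur=HOME back=0 fwd=1
After 3 (forward): cur=Y back=1 fwd=0
After 4 (back): cur=HOME back=0 fwd=1
After 5 (visit(D)): cur=D back=1 fwd=0
After 6 (visit(J)): cur=J back=2 fwd=0
After 7 (back): cur=D back=1 fwd=1
After 8 (back): cur=HOME back=0 fwd=2
After 9 (forward): cur=D back=1 fwd=1
After 10 (visit(Z)): cur=Z back=2 fwd=0
After 11 (back): cur=D back=1 fwd=1
After 12 (forward): cur=Z back=2 fwd=0
After 13 (visit(T)): cur=T back=3 fwd=0

Answer: yes no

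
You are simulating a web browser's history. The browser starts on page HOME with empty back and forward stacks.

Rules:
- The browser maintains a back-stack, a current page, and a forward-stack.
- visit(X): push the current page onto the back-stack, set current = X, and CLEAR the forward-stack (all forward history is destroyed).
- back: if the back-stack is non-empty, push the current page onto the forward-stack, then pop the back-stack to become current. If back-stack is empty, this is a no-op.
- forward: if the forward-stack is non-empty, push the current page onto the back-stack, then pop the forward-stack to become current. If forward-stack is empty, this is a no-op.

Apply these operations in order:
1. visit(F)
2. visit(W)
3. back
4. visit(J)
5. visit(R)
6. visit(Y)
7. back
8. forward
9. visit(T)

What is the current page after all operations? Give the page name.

After 1 (visit(F)): cur=F back=1 fwd=0
After 2 (visit(W)): cur=W back=2 fwd=0
After 3 (back): cur=F back=1 fwd=1
After 4 (visit(J)): cur=J back=2 fwd=0
After 5 (visit(R)): cur=R back=3 fwd=0
After 6 (visit(Y)): cur=Y back=4 fwd=0
After 7 (back): cur=R back=3 fwd=1
After 8 (forward): cur=Y back=4 fwd=0
After 9 (visit(T)): cur=T back=5 fwd=0

Answer: T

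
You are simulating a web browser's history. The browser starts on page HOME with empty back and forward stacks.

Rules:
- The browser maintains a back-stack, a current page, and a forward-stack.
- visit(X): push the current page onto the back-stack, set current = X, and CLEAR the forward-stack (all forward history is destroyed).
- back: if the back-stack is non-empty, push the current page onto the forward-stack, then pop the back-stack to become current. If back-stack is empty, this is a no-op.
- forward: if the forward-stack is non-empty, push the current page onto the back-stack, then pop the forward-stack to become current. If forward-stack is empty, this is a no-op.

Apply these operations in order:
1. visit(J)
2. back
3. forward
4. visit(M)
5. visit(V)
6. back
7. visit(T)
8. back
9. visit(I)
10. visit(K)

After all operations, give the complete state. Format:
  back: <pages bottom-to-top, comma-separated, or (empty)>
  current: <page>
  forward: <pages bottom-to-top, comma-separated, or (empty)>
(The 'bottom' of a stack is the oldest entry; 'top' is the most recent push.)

After 1 (visit(J)): cur=J back=1 fwd=0
After 2 (back): cur=HOME back=0 fwd=1
After 3 (forward): cur=J back=1 fwd=0
After 4 (visit(M)): cur=M back=2 fwd=0
After 5 (visit(V)): cur=V back=3 fwd=0
After 6 (back): cur=M back=2 fwd=1
After 7 (visit(T)): cur=T back=3 fwd=0
After 8 (back): cur=M back=2 fwd=1
After 9 (visit(I)): cur=I back=3 fwd=0
After 10 (visit(K)): cur=K back=4 fwd=0

Answer: back: HOME,J,M,I
current: K
forward: (empty)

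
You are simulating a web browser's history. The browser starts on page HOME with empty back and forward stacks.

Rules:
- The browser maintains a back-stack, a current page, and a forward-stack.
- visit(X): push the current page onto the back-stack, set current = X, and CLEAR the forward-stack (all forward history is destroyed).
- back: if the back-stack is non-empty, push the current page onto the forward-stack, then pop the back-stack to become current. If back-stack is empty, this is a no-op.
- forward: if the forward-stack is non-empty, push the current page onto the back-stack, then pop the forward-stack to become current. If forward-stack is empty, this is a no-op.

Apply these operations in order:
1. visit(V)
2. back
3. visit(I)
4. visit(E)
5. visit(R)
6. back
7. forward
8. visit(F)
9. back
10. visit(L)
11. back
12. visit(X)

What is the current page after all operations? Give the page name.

After 1 (visit(V)): cur=V back=1 fwd=0
After 2 (back): cur=HOME back=0 fwd=1
After 3 (visit(I)): cur=I back=1 fwd=0
After 4 (visit(E)): cur=E back=2 fwd=0
After 5 (visit(R)): cur=R back=3 fwd=0
After 6 (back): cur=E back=2 fwd=1
After 7 (forward): cur=R back=3 fwd=0
After 8 (visit(F)): cur=F back=4 fwd=0
After 9 (back): cur=R back=3 fwd=1
After 10 (visit(L)): cur=L back=4 fwd=0
After 11 (back): cur=R back=3 fwd=1
After 12 (visit(X)): cur=X back=4 fwd=0

Answer: X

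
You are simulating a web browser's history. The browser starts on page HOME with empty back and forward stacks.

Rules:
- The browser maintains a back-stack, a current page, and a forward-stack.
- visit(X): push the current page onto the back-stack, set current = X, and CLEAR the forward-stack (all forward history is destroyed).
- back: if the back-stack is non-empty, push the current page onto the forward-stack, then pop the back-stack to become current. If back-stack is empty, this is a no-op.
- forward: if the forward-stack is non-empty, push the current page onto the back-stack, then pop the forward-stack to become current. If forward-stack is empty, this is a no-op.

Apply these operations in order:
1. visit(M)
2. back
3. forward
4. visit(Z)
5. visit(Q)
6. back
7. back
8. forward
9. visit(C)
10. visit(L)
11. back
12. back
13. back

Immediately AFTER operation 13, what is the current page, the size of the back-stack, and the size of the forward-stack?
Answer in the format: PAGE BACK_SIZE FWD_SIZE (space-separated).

After 1 (visit(M)): cur=M back=1 fwd=0
After 2 (back): cur=HOME back=0 fwd=1
After 3 (forward): cur=M back=1 fwd=0
After 4 (visit(Z)): cur=Z back=2 fwd=0
After 5 (visit(Q)): cur=Q back=3 fwd=0
After 6 (back): cur=Z back=2 fwd=1
After 7 (back): cur=M back=1 fwd=2
After 8 (forward): cur=Z back=2 fwd=1
After 9 (visit(C)): cur=C back=3 fwd=0
After 10 (visit(L)): cur=L back=4 fwd=0
After 11 (back): cur=C back=3 fwd=1
After 12 (back): cur=Z back=2 fwd=2
After 13 (back): cur=M back=1 fwd=3

M 1 3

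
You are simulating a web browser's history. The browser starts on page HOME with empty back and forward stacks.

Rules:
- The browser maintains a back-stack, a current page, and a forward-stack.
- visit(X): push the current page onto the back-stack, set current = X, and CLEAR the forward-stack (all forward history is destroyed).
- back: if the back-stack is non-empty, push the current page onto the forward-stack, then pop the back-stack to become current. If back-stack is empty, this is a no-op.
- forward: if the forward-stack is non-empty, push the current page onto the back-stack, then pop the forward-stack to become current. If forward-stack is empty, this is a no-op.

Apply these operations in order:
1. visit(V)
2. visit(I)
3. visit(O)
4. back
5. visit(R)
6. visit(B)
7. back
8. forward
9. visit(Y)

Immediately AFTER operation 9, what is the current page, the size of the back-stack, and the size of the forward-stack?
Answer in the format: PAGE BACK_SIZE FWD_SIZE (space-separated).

After 1 (visit(V)): cur=V back=1 fwd=0
After 2 (visit(I)): cur=I back=2 fwd=0
After 3 (visit(O)): cur=O back=3 fwd=0
After 4 (back): cur=I back=2 fwd=1
After 5 (visit(R)): cur=R back=3 fwd=0
After 6 (visit(B)): cur=B back=4 fwd=0
After 7 (back): cur=R back=3 fwd=1
After 8 (forward): cur=B back=4 fwd=0
After 9 (visit(Y)): cur=Y back=5 fwd=0

Y 5 0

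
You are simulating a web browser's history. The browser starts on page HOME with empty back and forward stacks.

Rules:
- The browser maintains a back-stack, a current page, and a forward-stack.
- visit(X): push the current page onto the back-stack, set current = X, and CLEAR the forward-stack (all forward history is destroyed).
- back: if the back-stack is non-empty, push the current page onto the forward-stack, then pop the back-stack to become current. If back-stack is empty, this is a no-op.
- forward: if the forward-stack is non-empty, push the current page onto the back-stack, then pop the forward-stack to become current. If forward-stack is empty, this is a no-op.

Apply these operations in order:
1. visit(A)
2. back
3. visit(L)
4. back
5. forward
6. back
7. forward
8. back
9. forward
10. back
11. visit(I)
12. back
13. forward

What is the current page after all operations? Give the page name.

Answer: I

Derivation:
After 1 (visit(A)): cur=A back=1 fwd=0
After 2 (back): cur=HOME back=0 fwd=1
After 3 (visit(L)): cur=L back=1 fwd=0
After 4 (back): cur=HOME back=0 fwd=1
After 5 (forward): cur=L back=1 fwd=0
After 6 (back): cur=HOME back=0 fwd=1
After 7 (forward): cur=L back=1 fwd=0
After 8 (back): cur=HOME back=0 fwd=1
After 9 (forward): cur=L back=1 fwd=0
After 10 (back): cur=HOME back=0 fwd=1
After 11 (visit(I)): cur=I back=1 fwd=0
After 12 (back): cur=HOME back=0 fwd=1
After 13 (forward): cur=I back=1 fwd=0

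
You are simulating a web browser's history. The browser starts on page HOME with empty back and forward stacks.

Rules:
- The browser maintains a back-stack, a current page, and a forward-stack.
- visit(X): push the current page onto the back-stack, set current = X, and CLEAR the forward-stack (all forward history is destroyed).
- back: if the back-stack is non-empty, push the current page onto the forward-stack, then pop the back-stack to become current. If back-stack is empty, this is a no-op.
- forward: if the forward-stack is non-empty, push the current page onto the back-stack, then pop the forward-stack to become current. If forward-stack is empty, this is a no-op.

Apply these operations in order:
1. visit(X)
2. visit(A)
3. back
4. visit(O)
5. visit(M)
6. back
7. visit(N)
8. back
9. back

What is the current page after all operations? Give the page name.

Answer: X

Derivation:
After 1 (visit(X)): cur=X back=1 fwd=0
After 2 (visit(A)): cur=A back=2 fwd=0
After 3 (back): cur=X back=1 fwd=1
After 4 (visit(O)): cur=O back=2 fwd=0
After 5 (visit(M)): cur=M back=3 fwd=0
After 6 (back): cur=O back=2 fwd=1
After 7 (visit(N)): cur=N back=3 fwd=0
After 8 (back): cur=O back=2 fwd=1
After 9 (back): cur=X back=1 fwd=2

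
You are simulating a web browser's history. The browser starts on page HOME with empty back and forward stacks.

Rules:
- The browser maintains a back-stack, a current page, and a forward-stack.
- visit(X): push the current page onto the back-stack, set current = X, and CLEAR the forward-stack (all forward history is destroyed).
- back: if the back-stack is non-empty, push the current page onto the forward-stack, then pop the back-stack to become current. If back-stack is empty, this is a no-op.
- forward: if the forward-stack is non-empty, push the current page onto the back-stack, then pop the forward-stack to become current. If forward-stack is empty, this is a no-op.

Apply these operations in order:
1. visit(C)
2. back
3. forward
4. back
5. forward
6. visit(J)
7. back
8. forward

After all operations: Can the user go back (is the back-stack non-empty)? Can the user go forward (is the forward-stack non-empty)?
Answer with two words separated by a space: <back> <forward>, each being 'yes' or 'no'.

After 1 (visit(C)): cur=C back=1 fwd=0
After 2 (back): cur=HOME back=0 fwd=1
After 3 (forward): cur=C back=1 fwd=0
After 4 (back): cur=HOME back=0 fwd=1
After 5 (forward): cur=C back=1 fwd=0
After 6 (visit(J)): cur=J back=2 fwd=0
After 7 (back): cur=C back=1 fwd=1
After 8 (forward): cur=J back=2 fwd=0

Answer: yes no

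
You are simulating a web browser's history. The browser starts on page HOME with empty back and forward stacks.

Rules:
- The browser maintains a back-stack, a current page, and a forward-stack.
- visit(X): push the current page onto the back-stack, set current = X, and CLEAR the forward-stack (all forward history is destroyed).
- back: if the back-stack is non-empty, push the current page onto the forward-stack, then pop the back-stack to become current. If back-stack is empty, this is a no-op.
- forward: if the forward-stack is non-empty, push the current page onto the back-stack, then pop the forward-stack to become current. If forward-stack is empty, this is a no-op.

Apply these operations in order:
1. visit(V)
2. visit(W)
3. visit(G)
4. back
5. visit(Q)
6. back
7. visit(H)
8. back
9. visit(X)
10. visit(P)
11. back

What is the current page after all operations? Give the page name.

After 1 (visit(V)): cur=V back=1 fwd=0
After 2 (visit(W)): cur=W back=2 fwd=0
After 3 (visit(G)): cur=G back=3 fwd=0
After 4 (back): cur=W back=2 fwd=1
After 5 (visit(Q)): cur=Q back=3 fwd=0
After 6 (back): cur=W back=2 fwd=1
After 7 (visit(H)): cur=H back=3 fwd=0
After 8 (back): cur=W back=2 fwd=1
After 9 (visit(X)): cur=X back=3 fwd=0
After 10 (visit(P)): cur=P back=4 fwd=0
After 11 (back): cur=X back=3 fwd=1

Answer: X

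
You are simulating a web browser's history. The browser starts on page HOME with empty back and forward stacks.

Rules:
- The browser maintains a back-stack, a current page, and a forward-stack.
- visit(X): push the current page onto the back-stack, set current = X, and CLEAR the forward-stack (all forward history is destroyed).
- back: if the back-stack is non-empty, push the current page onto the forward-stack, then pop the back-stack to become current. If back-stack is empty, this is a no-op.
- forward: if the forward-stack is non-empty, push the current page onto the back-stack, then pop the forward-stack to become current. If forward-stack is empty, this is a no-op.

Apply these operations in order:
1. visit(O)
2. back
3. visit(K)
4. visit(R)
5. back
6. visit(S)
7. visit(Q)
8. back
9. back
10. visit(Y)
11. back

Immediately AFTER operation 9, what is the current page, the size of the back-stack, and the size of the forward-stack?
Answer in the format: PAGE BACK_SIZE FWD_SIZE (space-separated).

After 1 (visit(O)): cur=O back=1 fwd=0
After 2 (back): cur=HOME back=0 fwd=1
After 3 (visit(K)): cur=K back=1 fwd=0
After 4 (visit(R)): cur=R back=2 fwd=0
After 5 (back): cur=K back=1 fwd=1
After 6 (visit(S)): cur=S back=2 fwd=0
After 7 (visit(Q)): cur=Q back=3 fwd=0
After 8 (back): cur=S back=2 fwd=1
After 9 (back): cur=K back=1 fwd=2

K 1 2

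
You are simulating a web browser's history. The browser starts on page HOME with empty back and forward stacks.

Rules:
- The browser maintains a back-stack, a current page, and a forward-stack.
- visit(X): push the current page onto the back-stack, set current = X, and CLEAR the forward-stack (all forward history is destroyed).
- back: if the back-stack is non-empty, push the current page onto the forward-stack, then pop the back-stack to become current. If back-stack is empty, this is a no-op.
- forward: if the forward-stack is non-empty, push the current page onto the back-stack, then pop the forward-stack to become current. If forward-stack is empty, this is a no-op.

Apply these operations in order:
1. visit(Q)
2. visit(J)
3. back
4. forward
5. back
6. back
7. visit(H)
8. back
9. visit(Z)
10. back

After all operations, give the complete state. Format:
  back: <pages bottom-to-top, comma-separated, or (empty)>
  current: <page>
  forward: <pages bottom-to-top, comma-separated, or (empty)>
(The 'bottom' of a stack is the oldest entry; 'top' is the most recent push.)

Answer: back: (empty)
current: HOME
forward: Z

Derivation:
After 1 (visit(Q)): cur=Q back=1 fwd=0
After 2 (visit(J)): cur=J back=2 fwd=0
After 3 (back): cur=Q back=1 fwd=1
After 4 (forward): cur=J back=2 fwd=0
After 5 (back): cur=Q back=1 fwd=1
After 6 (back): cur=HOME back=0 fwd=2
After 7 (visit(H)): cur=H back=1 fwd=0
After 8 (back): cur=HOME back=0 fwd=1
After 9 (visit(Z)): cur=Z back=1 fwd=0
After 10 (back): cur=HOME back=0 fwd=1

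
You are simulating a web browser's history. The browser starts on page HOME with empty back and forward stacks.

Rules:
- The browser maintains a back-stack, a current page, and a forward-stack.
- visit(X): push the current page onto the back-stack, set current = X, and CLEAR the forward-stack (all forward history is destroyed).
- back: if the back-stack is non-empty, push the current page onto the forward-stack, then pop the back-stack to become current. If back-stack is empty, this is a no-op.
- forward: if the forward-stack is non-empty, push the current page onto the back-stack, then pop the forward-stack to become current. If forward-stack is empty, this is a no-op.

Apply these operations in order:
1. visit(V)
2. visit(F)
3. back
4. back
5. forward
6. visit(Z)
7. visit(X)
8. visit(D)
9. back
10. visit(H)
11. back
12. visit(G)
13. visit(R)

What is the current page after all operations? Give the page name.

Answer: R

Derivation:
After 1 (visit(V)): cur=V back=1 fwd=0
After 2 (visit(F)): cur=F back=2 fwd=0
After 3 (back): cur=V back=1 fwd=1
After 4 (back): cur=HOME back=0 fwd=2
After 5 (forward): cur=V back=1 fwd=1
After 6 (visit(Z)): cur=Z back=2 fwd=0
After 7 (visit(X)): cur=X back=3 fwd=0
After 8 (visit(D)): cur=D back=4 fwd=0
After 9 (back): cur=X back=3 fwd=1
After 10 (visit(H)): cur=H back=4 fwd=0
After 11 (back): cur=X back=3 fwd=1
After 12 (visit(G)): cur=G back=4 fwd=0
After 13 (visit(R)): cur=R back=5 fwd=0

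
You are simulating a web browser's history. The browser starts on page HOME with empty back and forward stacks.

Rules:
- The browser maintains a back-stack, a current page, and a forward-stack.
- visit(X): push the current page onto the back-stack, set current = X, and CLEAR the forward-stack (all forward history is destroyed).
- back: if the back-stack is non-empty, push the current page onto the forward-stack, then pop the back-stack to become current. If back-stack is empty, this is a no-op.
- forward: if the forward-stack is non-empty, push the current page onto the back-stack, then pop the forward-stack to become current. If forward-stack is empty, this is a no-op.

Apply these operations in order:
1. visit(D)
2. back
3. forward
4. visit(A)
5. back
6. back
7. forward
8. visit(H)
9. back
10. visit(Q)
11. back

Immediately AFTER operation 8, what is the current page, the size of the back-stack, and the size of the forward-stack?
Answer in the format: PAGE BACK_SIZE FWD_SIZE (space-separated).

After 1 (visit(D)): cur=D back=1 fwd=0
After 2 (back): cur=HOME back=0 fwd=1
After 3 (forward): cur=D back=1 fwd=0
After 4 (visit(A)): cur=A back=2 fwd=0
After 5 (back): cur=D back=1 fwd=1
After 6 (back): cur=HOME back=0 fwd=2
After 7 (forward): cur=D back=1 fwd=1
After 8 (visit(H)): cur=H back=2 fwd=0

H 2 0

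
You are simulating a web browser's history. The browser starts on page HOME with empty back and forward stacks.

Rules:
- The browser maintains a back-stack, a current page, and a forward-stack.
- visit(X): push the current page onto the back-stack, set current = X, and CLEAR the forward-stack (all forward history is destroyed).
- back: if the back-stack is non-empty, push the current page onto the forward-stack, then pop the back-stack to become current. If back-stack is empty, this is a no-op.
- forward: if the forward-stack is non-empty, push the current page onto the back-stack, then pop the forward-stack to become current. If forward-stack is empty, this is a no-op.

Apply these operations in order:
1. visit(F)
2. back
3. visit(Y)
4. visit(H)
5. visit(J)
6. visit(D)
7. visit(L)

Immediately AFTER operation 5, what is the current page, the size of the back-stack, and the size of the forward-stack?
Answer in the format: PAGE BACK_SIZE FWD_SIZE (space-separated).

After 1 (visit(F)): cur=F back=1 fwd=0
After 2 (back): cur=HOME back=0 fwd=1
After 3 (visit(Y)): cur=Y back=1 fwd=0
After 4 (visit(H)): cur=H back=2 fwd=0
After 5 (visit(J)): cur=J back=3 fwd=0

J 3 0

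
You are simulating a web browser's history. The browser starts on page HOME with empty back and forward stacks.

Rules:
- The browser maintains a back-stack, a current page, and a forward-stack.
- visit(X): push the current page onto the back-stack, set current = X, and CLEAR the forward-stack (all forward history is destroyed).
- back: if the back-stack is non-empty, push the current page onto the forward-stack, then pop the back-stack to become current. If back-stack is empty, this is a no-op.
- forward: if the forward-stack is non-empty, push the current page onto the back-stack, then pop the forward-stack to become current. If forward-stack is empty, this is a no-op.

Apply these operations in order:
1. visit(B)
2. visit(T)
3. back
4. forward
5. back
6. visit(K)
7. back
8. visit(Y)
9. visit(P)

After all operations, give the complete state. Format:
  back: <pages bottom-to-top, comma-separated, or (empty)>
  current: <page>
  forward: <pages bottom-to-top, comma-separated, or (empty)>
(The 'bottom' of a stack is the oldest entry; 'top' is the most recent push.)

After 1 (visit(B)): cur=B back=1 fwd=0
After 2 (visit(T)): cur=T back=2 fwd=0
After 3 (back): cur=B back=1 fwd=1
After 4 (forward): cur=T back=2 fwd=0
After 5 (back): cur=B back=1 fwd=1
After 6 (visit(K)): cur=K back=2 fwd=0
After 7 (back): cur=B back=1 fwd=1
After 8 (visit(Y)): cur=Y back=2 fwd=0
After 9 (visit(P)): cur=P back=3 fwd=0

Answer: back: HOME,B,Y
current: P
forward: (empty)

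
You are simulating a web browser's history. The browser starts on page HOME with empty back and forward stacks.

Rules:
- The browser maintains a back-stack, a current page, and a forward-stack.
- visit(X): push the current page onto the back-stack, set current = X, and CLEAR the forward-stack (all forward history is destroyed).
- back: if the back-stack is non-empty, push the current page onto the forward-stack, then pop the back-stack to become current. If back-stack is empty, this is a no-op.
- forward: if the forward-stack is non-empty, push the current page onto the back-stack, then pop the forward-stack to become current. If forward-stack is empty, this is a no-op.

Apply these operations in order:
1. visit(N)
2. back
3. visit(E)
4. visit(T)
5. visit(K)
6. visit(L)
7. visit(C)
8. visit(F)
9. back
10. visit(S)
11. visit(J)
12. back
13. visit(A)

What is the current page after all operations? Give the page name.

Answer: A

Derivation:
After 1 (visit(N)): cur=N back=1 fwd=0
After 2 (back): cur=HOME back=0 fwd=1
After 3 (visit(E)): cur=E back=1 fwd=0
After 4 (visit(T)): cur=T back=2 fwd=0
After 5 (visit(K)): cur=K back=3 fwd=0
After 6 (visit(L)): cur=L back=4 fwd=0
After 7 (visit(C)): cur=C back=5 fwd=0
After 8 (visit(F)): cur=F back=6 fwd=0
After 9 (back): cur=C back=5 fwd=1
After 10 (visit(S)): cur=S back=6 fwd=0
After 11 (visit(J)): cur=J back=7 fwd=0
After 12 (back): cur=S back=6 fwd=1
After 13 (visit(A)): cur=A back=7 fwd=0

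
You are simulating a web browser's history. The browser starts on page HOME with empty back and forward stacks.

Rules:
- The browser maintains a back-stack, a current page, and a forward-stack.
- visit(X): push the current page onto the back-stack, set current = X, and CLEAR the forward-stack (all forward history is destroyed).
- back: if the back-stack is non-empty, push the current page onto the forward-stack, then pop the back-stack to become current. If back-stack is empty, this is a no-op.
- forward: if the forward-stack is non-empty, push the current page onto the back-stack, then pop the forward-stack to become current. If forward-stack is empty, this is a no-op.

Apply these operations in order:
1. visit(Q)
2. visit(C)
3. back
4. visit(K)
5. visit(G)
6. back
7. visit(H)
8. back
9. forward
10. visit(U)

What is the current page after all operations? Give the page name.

Answer: U

Derivation:
After 1 (visit(Q)): cur=Q back=1 fwd=0
After 2 (visit(C)): cur=C back=2 fwd=0
After 3 (back): cur=Q back=1 fwd=1
After 4 (visit(K)): cur=K back=2 fwd=0
After 5 (visit(G)): cur=G back=3 fwd=0
After 6 (back): cur=K back=2 fwd=1
After 7 (visit(H)): cur=H back=3 fwd=0
After 8 (back): cur=K back=2 fwd=1
After 9 (forward): cur=H back=3 fwd=0
After 10 (visit(U)): cur=U back=4 fwd=0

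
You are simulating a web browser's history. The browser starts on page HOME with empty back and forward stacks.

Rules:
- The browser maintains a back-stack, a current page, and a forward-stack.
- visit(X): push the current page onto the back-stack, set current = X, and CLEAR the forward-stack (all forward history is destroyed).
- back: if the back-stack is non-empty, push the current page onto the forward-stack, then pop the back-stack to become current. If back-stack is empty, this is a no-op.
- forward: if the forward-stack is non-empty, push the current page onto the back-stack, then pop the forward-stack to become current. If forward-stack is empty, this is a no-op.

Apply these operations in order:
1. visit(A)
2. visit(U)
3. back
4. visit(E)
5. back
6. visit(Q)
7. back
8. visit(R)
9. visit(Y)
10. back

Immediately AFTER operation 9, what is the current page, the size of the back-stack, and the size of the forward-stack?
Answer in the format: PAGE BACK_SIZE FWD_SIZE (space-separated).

After 1 (visit(A)): cur=A back=1 fwd=0
After 2 (visit(U)): cur=U back=2 fwd=0
After 3 (back): cur=A back=1 fwd=1
After 4 (visit(E)): cur=E back=2 fwd=0
After 5 (back): cur=A back=1 fwd=1
After 6 (visit(Q)): cur=Q back=2 fwd=0
After 7 (back): cur=A back=1 fwd=1
After 8 (visit(R)): cur=R back=2 fwd=0
After 9 (visit(Y)): cur=Y back=3 fwd=0

Y 3 0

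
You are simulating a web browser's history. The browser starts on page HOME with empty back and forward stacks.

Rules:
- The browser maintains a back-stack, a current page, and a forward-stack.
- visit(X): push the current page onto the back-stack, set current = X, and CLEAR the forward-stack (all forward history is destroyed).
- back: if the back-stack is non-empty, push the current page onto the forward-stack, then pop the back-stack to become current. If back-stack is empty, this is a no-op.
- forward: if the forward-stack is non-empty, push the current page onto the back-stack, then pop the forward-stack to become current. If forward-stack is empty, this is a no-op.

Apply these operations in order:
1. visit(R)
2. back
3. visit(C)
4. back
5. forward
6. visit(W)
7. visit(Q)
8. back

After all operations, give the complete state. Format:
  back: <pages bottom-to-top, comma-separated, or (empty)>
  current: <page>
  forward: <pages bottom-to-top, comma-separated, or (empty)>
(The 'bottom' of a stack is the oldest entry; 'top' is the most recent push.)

After 1 (visit(R)): cur=R back=1 fwd=0
After 2 (back): cur=HOME back=0 fwd=1
After 3 (visit(C)): cur=C back=1 fwd=0
After 4 (back): cur=HOME back=0 fwd=1
After 5 (forward): cur=C back=1 fwd=0
After 6 (visit(W)): cur=W back=2 fwd=0
After 7 (visit(Q)): cur=Q back=3 fwd=0
After 8 (back): cur=W back=2 fwd=1

Answer: back: HOME,C
current: W
forward: Q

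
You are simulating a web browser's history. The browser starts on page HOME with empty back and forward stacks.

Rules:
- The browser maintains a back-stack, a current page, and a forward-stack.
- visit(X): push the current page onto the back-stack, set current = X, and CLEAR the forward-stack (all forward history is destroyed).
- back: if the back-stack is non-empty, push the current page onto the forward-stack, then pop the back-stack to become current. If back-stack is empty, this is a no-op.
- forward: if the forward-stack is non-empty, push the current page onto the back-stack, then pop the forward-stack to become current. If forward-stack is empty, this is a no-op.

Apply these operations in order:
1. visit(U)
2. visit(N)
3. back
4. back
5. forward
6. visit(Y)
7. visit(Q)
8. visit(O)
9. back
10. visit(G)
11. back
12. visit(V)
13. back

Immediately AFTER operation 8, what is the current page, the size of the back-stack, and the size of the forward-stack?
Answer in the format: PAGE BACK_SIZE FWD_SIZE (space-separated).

After 1 (visit(U)): cur=U back=1 fwd=0
After 2 (visit(N)): cur=N back=2 fwd=0
After 3 (back): cur=U back=1 fwd=1
After 4 (back): cur=HOME back=0 fwd=2
After 5 (forward): cur=U back=1 fwd=1
After 6 (visit(Y)): cur=Y back=2 fwd=0
After 7 (visit(Q)): cur=Q back=3 fwd=0
After 8 (visit(O)): cur=O back=4 fwd=0

O 4 0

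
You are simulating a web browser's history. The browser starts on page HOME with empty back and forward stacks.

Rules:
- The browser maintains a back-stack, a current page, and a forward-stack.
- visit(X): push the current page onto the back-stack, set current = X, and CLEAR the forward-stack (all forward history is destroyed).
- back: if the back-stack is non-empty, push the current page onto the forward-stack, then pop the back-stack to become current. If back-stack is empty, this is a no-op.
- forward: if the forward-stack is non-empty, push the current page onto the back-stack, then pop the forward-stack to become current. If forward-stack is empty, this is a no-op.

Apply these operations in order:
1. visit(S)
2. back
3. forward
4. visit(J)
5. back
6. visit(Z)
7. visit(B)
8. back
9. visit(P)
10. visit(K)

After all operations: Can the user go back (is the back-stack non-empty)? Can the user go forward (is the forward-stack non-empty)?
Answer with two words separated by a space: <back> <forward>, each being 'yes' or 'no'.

Answer: yes no

Derivation:
After 1 (visit(S)): cur=S back=1 fwd=0
After 2 (back): cur=HOME back=0 fwd=1
After 3 (forward): cur=S back=1 fwd=0
After 4 (visit(J)): cur=J back=2 fwd=0
After 5 (back): cur=S back=1 fwd=1
After 6 (visit(Z)): cur=Z back=2 fwd=0
After 7 (visit(B)): cur=B back=3 fwd=0
After 8 (back): cur=Z back=2 fwd=1
After 9 (visit(P)): cur=P back=3 fwd=0
After 10 (visit(K)): cur=K back=4 fwd=0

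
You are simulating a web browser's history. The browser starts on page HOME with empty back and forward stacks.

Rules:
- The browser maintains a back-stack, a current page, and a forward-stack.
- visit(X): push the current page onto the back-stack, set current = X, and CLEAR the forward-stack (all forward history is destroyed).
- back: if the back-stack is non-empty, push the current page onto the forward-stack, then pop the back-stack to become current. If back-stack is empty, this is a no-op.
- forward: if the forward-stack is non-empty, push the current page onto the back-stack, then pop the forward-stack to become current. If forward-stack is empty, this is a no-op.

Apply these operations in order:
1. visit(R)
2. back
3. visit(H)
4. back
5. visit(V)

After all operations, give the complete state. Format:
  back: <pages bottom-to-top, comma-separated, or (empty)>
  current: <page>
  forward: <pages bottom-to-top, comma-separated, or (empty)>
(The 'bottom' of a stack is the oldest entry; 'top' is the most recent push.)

Answer: back: HOME
current: V
forward: (empty)

Derivation:
After 1 (visit(R)): cur=R back=1 fwd=0
After 2 (back): cur=HOME back=0 fwd=1
After 3 (visit(H)): cur=H back=1 fwd=0
After 4 (back): cur=HOME back=0 fwd=1
After 5 (visit(V)): cur=V back=1 fwd=0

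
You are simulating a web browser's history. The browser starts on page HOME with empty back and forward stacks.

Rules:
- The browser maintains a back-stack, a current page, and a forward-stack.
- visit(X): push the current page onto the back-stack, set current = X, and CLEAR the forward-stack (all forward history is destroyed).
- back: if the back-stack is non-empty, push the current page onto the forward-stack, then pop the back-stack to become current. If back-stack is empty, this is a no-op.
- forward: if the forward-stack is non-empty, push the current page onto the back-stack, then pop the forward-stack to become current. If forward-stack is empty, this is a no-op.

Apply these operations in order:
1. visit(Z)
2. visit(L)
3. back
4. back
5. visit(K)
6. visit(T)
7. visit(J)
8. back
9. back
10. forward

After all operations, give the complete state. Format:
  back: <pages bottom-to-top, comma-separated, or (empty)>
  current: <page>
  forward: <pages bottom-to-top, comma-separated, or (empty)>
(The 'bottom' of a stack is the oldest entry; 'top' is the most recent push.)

Answer: back: HOME,K
current: T
forward: J

Derivation:
After 1 (visit(Z)): cur=Z back=1 fwd=0
After 2 (visit(L)): cur=L back=2 fwd=0
After 3 (back): cur=Z back=1 fwd=1
After 4 (back): cur=HOME back=0 fwd=2
After 5 (visit(K)): cur=K back=1 fwd=0
After 6 (visit(T)): cur=T back=2 fwd=0
After 7 (visit(J)): cur=J back=3 fwd=0
After 8 (back): cur=T back=2 fwd=1
After 9 (back): cur=K back=1 fwd=2
After 10 (forward): cur=T back=2 fwd=1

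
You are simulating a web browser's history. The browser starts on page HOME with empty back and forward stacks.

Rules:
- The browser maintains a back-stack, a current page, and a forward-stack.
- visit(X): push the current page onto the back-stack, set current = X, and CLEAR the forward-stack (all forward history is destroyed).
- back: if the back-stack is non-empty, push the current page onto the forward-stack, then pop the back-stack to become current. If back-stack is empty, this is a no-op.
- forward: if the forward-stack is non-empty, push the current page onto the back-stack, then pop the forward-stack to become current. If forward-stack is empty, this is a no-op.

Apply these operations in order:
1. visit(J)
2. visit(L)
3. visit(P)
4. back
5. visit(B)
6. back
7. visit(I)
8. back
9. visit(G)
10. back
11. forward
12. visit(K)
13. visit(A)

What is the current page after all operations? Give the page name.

Answer: A

Derivation:
After 1 (visit(J)): cur=J back=1 fwd=0
After 2 (visit(L)): cur=L back=2 fwd=0
After 3 (visit(P)): cur=P back=3 fwd=0
After 4 (back): cur=L back=2 fwd=1
After 5 (visit(B)): cur=B back=3 fwd=0
After 6 (back): cur=L back=2 fwd=1
After 7 (visit(I)): cur=I back=3 fwd=0
After 8 (back): cur=L back=2 fwd=1
After 9 (visit(G)): cur=G back=3 fwd=0
After 10 (back): cur=L back=2 fwd=1
After 11 (forward): cur=G back=3 fwd=0
After 12 (visit(K)): cur=K back=4 fwd=0
After 13 (visit(A)): cur=A back=5 fwd=0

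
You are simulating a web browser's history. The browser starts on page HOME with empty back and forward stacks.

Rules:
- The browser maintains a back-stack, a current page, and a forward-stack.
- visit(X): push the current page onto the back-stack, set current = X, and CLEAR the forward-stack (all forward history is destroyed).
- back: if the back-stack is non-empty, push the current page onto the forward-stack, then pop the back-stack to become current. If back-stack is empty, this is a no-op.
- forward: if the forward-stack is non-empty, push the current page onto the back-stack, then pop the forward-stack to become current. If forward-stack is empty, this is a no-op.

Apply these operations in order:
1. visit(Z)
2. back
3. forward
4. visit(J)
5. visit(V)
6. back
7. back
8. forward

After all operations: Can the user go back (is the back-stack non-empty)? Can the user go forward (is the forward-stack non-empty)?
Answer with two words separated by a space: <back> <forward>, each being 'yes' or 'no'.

After 1 (visit(Z)): cur=Z back=1 fwd=0
After 2 (back): cur=HOME back=0 fwd=1
After 3 (forward): cur=Z back=1 fwd=0
After 4 (visit(J)): cur=J back=2 fwd=0
After 5 (visit(V)): cur=V back=3 fwd=0
After 6 (back): cur=J back=2 fwd=1
After 7 (back): cur=Z back=1 fwd=2
After 8 (forward): cur=J back=2 fwd=1

Answer: yes yes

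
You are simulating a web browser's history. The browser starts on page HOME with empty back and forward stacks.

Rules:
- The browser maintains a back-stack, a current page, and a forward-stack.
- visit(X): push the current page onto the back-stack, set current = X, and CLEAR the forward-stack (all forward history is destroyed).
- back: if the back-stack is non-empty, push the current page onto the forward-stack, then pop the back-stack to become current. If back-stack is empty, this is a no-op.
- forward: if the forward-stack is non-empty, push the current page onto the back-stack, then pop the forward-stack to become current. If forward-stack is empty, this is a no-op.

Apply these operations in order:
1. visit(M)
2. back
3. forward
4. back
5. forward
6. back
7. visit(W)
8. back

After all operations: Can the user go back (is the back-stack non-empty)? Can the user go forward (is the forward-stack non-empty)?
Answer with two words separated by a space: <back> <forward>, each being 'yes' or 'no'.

Answer: no yes

Derivation:
After 1 (visit(M)): cur=M back=1 fwd=0
After 2 (back): cur=HOME back=0 fwd=1
After 3 (forward): cur=M back=1 fwd=0
After 4 (back): cur=HOME back=0 fwd=1
After 5 (forward): cur=M back=1 fwd=0
After 6 (back): cur=HOME back=0 fwd=1
After 7 (visit(W)): cur=W back=1 fwd=0
After 8 (back): cur=HOME back=0 fwd=1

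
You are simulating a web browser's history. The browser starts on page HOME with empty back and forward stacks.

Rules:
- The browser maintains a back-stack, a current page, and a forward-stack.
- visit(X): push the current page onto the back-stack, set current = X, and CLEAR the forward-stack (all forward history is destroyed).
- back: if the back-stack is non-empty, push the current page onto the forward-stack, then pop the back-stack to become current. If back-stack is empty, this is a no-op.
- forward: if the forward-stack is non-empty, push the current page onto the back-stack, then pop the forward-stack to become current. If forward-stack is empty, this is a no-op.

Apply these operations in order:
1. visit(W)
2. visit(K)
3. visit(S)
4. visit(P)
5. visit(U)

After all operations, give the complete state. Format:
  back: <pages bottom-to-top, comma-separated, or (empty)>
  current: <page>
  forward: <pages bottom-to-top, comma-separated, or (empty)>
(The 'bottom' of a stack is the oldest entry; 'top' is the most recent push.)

After 1 (visit(W)): cur=W back=1 fwd=0
After 2 (visit(K)): cur=K back=2 fwd=0
After 3 (visit(S)): cur=S back=3 fwd=0
After 4 (visit(P)): cur=P back=4 fwd=0
After 5 (visit(U)): cur=U back=5 fwd=0

Answer: back: HOME,W,K,S,P
current: U
forward: (empty)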